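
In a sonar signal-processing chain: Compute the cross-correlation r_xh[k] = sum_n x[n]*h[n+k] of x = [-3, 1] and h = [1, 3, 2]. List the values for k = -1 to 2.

Both sequences indexed from 0 and zero outside their support.
Lags with overlap: k = -1 to 2.
  r_xh[-1] = x[1]*h[0] = 1
  r_xh[0] = x[0]*h[0] + x[1]*h[1] = 0
  r_xh[1] = x[0]*h[1] + x[1]*h[2] = -7
  r_xh[2] = x[0]*h[2] = -6
r_xh = [1, 0, -7, -6] (for k = -1, ..., 2)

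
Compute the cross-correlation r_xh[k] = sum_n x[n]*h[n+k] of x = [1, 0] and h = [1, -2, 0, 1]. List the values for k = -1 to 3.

Both sequences indexed from 0 and zero outside their support.
Lags with overlap: k = -1 to 3.
  r_xh[-1] = x[1]*h[0] = 0
  r_xh[0] = x[0]*h[0] + x[1]*h[1] = 1
  r_xh[1] = x[0]*h[1] + x[1]*h[2] = -2
  r_xh[2] = x[0]*h[2] + x[1]*h[3] = 0
  r_xh[3] = x[0]*h[3] = 1
r_xh = [0, 1, -2, 0, 1] (for k = -1, ..., 3)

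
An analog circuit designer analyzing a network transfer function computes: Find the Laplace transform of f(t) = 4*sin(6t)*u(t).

Standard pair: sin(wt)*u(t) <-> w/(s^2+w^2)
With w = 6: L{4*sin(6t)*u(t)} = 24/(s^2+36)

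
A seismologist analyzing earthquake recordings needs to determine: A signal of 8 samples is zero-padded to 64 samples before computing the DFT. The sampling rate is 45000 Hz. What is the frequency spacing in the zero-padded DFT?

Original DFT: N = 8, resolution = f_s/N = 45000/8 = 5625 Hz
Zero-padded DFT: N = 64, resolution = f_s/N = 45000/64 = 5625/8 Hz
Zero-padding interpolates the spectrum (finer frequency grid)
but does NOT improve the true spectral resolution (ability to resolve close frequencies).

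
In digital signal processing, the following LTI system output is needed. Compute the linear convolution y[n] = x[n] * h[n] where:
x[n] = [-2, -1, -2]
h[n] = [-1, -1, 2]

y[n] = sum_k x[k]*h[n-k]. Output length = len(x) + len(h) - 1 = 3 + 3 - 1 = 5.
y[0] = -2*-1 = 2
y[1] = -1*-1 + -2*-1 = 3
y[2] = -2*-1 + -1*-1 + -2*2 = -1
y[3] = -2*-1 + -1*2 = 0
y[4] = -2*2 = -4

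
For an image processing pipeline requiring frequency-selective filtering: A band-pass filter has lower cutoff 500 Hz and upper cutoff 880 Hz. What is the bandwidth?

Bandwidth = f_high - f_low
= 880 Hz - 500 Hz = 380 Hz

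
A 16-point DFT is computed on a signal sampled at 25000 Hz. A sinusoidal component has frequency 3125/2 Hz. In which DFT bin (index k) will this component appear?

DFT frequency resolution = f_s/N = 25000/16 = 3125/2 Hz
Bin index k = f_signal / resolution = 3125/2 / 3125/2 = 1
The signal frequency 3125/2 Hz falls in DFT bin k = 1.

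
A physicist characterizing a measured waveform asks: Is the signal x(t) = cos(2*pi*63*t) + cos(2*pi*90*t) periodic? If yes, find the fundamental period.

f1 = 63 Hz, f2 = 90 Hz
Period T1 = 1/63, T2 = 1/90
Ratio T1/T2 = 90/63, which is rational.
The signal is periodic with fundamental period T = 1/GCD(63,90) = 1/9 s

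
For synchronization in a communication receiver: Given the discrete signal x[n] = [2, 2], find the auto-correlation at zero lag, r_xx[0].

The auto-correlation at zero lag r_xx[0] equals the signal energy.
r_xx[0] = sum of x[n]^2 = 2^2 + 2^2
= 4 + 4 = 8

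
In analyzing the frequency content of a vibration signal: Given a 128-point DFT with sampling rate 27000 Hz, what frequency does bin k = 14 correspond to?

The frequency of DFT bin k is: f_k = k * f_s / N
f_14 = 14 * 27000 / 128 = 23625/8 Hz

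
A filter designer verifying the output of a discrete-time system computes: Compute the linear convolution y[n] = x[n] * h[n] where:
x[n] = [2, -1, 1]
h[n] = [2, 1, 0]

y[n] = sum_k x[k]*h[n-k]. Output length = len(x) + len(h) - 1 = 3 + 3 - 1 = 5.
y[0] = 2*2 = 4
y[1] = -1*2 + 2*1 = 0
y[2] = 1*2 + -1*1 + 2*0 = 1
y[3] = 1*1 + -1*0 = 1
y[4] = 1*0 = 0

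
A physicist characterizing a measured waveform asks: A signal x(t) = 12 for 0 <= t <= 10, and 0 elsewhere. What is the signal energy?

Energy = integral of |x(t)|^2 dt over the signal duration
= 12^2 * 10 = 144 * 10 = 1440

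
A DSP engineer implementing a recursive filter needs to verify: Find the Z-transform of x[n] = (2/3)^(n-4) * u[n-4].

Time-shifting property: if X(z) = Z{x[n]}, then Z{x[n-d]} = z^(-d) * X(z)
X(z) = z/(z - 2/3) for x[n] = (2/3)^n * u[n]
Z{x[n-4]} = z^(-4) * z/(z - 2/3) = z^(-3)/(z - 2/3)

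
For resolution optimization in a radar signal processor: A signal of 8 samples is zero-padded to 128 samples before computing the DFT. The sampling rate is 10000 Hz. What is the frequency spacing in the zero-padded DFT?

Original DFT: N = 8, resolution = f_s/N = 10000/8 = 1250 Hz
Zero-padded DFT: N = 128, resolution = f_s/N = 10000/128 = 625/8 Hz
Zero-padding interpolates the spectrum (finer frequency grid)
but does NOT improve the true spectral resolution (ability to resolve close frequencies).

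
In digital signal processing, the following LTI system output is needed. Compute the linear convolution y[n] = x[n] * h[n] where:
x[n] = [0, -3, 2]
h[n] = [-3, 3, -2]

y[n] = sum_k x[k]*h[n-k]. Output length = len(x) + len(h) - 1 = 3 + 3 - 1 = 5.
y[0] = 0*-3 = 0
y[1] = -3*-3 + 0*3 = 9
y[2] = 2*-3 + -3*3 + 0*-2 = -15
y[3] = 2*3 + -3*-2 = 12
y[4] = 2*-2 = -4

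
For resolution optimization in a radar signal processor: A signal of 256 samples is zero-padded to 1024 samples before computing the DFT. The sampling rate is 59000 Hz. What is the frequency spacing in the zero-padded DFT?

Original DFT: N = 256, resolution = f_s/N = 59000/256 = 7375/32 Hz
Zero-padded DFT: N = 1024, resolution = f_s/N = 59000/1024 = 7375/128 Hz
Zero-padding interpolates the spectrum (finer frequency grid)
but does NOT improve the true spectral resolution (ability to resolve close frequencies).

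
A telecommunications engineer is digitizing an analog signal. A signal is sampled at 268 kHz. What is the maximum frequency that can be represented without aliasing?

The maximum frequency that can be represented without aliasing
is the Nyquist frequency: f_max = f_s / 2 = 268 kHz / 2 = 134 kHz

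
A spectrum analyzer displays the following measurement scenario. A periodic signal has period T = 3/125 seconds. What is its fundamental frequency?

The fundamental frequency is the reciprocal of the period.
f = 1/T = 1/(3/125) = 125/3 Hz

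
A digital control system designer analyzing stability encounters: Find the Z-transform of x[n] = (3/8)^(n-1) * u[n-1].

Time-shifting property: if X(z) = Z{x[n]}, then Z{x[n-d]} = z^(-d) * X(z)
X(z) = z/(z - 3/8) for x[n] = (3/8)^n * u[n]
Z{x[n-1]} = z^(-1) * z/(z - 3/8) = 1/(z - 3/8)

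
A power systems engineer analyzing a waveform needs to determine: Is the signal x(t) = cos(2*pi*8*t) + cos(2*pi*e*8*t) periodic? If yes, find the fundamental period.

f1 = 8 Hz, f2 = 8*e Hz
Ratio f2/f1 = e, which is irrational.
Since the frequency ratio is irrational, no common period exists.
The signal is not periodic.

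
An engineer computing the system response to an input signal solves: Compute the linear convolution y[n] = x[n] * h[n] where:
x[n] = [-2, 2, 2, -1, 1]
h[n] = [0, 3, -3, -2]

y[n] = sum_k x[k]*h[n-k]. Output length = len(x) + len(h) - 1 = 5 + 4 - 1 = 8.
y[0] = -2*0 = 0
y[1] = 2*0 + -2*3 = -6
y[2] = 2*0 + 2*3 + -2*-3 = 12
y[3] = -1*0 + 2*3 + 2*-3 + -2*-2 = 4
y[4] = 1*0 + -1*3 + 2*-3 + 2*-2 = -13
y[5] = 1*3 + -1*-3 + 2*-2 = 2
y[6] = 1*-3 + -1*-2 = -1
y[7] = 1*-2 = -2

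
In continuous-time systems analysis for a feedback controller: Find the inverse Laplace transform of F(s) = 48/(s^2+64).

Standard pair: w/(s^2+w^2) <-> sin(wt)*u(t)
Recognize w^2 = 64, so w = 8; numerator 48 = 6*8.
f(t) = 6*sin(8t)*u(t)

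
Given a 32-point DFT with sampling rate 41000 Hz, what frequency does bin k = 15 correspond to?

The frequency of DFT bin k is: f_k = k * f_s / N
f_15 = 15 * 41000 / 32 = 76875/4 Hz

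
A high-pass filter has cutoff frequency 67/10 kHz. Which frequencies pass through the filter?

A high-pass filter passes all frequencies above the cutoff frequency 67/10 kHz and attenuates lower frequencies.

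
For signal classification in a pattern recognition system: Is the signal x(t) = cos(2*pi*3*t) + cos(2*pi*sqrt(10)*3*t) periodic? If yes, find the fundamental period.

f1 = 3 Hz, f2 = 3*sqrt(10) Hz
Ratio f2/f1 = sqrt(10), which is irrational.
Since the frequency ratio is irrational, no common period exists.
The signal is not periodic.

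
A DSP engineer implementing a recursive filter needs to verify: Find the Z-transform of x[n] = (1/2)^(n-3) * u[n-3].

Time-shifting property: if X(z) = Z{x[n]}, then Z{x[n-d]} = z^(-d) * X(z)
X(z) = z/(z - 1/2) for x[n] = (1/2)^n * u[n]
Z{x[n-3]} = z^(-3) * z/(z - 1/2) = z^(-2)/(z - 1/2)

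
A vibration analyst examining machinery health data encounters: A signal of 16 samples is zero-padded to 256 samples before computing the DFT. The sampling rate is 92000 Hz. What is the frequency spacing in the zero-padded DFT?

Original DFT: N = 16, resolution = f_s/N = 92000/16 = 5750 Hz
Zero-padded DFT: N = 256, resolution = f_s/N = 92000/256 = 2875/8 Hz
Zero-padding interpolates the spectrum (finer frequency grid)
but does NOT improve the true spectral resolution (ability to resolve close frequencies).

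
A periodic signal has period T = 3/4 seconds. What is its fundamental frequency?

The fundamental frequency is the reciprocal of the period.
f = 1/T = 1/(3/4) = 4/3 Hz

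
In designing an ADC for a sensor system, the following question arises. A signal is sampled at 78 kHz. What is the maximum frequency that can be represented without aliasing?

The maximum frequency that can be represented without aliasing
is the Nyquist frequency: f_max = f_s / 2 = 78 kHz / 2 = 39 kHz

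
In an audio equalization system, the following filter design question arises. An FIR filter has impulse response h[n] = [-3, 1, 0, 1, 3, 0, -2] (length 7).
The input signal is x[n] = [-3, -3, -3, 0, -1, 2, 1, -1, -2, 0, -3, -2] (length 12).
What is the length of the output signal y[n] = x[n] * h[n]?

For linear convolution, the output length is:
len(y) = len(x) + len(h) - 1 = 12 + 7 - 1 = 18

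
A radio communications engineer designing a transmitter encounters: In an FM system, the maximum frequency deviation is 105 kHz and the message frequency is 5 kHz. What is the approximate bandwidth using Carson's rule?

Carson's rule: BW = 2*(delta_f + f_m)
= 2*(105 + 5) kHz = 220 kHz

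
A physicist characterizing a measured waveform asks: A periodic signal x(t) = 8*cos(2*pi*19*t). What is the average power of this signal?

Average power of A*cos(wt) is A^2/2.
P = 8^2 / 2 = 64/2 = 32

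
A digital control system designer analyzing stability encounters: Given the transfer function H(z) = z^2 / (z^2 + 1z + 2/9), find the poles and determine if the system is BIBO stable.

Poles are roots of the denominator: z^2 + 1z + 2/9 = 0.
Quadratic formula: z = [-(1) +/- sqrt((1)^2 - 4*(2/9))] / 2
Discriminant = 1 - 8/9 = 1/9; sqrt = 1/3.
z = (-1 +/- 1/3) / 2 => z = -1/3 or z = -2/3.
|p1| = 2/3, |p2| = 1/3.
For BIBO stability, all poles must lie inside the unit circle (|p| < 1).
System is STABLE since both |p| < 1.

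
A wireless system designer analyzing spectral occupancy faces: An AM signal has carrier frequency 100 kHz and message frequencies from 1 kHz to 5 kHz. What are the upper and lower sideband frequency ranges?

Upper sideband (USB) = fc + [fm_low, fm_high] = 100 + [1, 5] = [101, 105] kHz
Lower sideband (LSB) = fc - [fm_high, fm_low] = 100 - [5, 1] = [95, 99] kHz
Total occupied spectrum: 95 kHz to 105 kHz (plus carrier at 100 kHz)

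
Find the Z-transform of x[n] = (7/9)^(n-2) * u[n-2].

Time-shifting property: if X(z) = Z{x[n]}, then Z{x[n-d]} = z^(-d) * X(z)
X(z) = z/(z - 7/9) for x[n] = (7/9)^n * u[n]
Z{x[n-2]} = z^(-2) * z/(z - 7/9) = z^(-1)/(z - 7/9)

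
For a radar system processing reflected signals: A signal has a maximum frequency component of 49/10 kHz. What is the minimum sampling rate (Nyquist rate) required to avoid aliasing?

By the Nyquist-Shannon sampling theorem,
the minimum sampling rate (Nyquist rate) must be at least 2 * f_max.
Nyquist rate = 2 * 49/10 kHz = 49/5 kHz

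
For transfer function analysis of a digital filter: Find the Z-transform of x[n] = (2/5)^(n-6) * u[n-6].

Time-shifting property: if X(z) = Z{x[n]}, then Z{x[n-d]} = z^(-d) * X(z)
X(z) = z/(z - 2/5) for x[n] = (2/5)^n * u[n]
Z{x[n-6]} = z^(-6) * z/(z - 2/5) = z^(-5)/(z - 2/5)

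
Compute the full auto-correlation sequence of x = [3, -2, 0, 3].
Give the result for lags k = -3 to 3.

r_xx[k] = sum_m x[m]*x[m+k], indexed from 0, for k = -3 to 3:
  r_xx[-3] = x[3]*x[0] = 9
  r_xx[-2] = x[2]*x[0] + x[3]*x[1] = -6
  r_xx[-1] = x[1]*x[0] + x[2]*x[1] + x[3]*x[2] = -6
  r_xx[0] = x[0]*x[0] + x[1]*x[1] + x[2]*x[2] + x[3]*x[3] = 22
  r_xx[1] = x[0]*x[1] + x[1]*x[2] + x[2]*x[3] = -6
  r_xx[2] = x[0]*x[2] + x[1]*x[3] = -6
  r_xx[3] = x[0]*x[3] = 9
r_xx = [9, -6, -6, 22, -6, -6, 9]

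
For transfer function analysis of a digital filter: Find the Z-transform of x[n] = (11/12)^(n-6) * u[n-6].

Time-shifting property: if X(z) = Z{x[n]}, then Z{x[n-d]} = z^(-d) * X(z)
X(z) = z/(z - 11/12) for x[n] = (11/12)^n * u[n]
Z{x[n-6]} = z^(-6) * z/(z - 11/12) = z^(-5)/(z - 11/12)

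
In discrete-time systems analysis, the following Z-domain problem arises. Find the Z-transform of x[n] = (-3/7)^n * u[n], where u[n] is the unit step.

The Z-transform of a^n * u[n] is z/(z-a) for |z| > |a|.
Here a = -3/7, so X(z) = z/(z - (-3/7)) = 7z/(7z + 3)
ROC: |z| > 3/7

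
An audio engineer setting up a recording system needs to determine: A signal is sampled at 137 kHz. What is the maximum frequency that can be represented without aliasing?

The maximum frequency that can be represented without aliasing
is the Nyquist frequency: f_max = f_s / 2 = 137 kHz / 2 = 137/2 kHz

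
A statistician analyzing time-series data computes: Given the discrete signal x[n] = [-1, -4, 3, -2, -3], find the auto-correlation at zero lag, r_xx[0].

The auto-correlation at zero lag r_xx[0] equals the signal energy.
r_xx[0] = sum of x[n]^2 = (-1)^2 + (-4)^2 + 3^2 + (-2)^2 + (-3)^2
= 1 + 16 + 9 + 4 + 9 = 39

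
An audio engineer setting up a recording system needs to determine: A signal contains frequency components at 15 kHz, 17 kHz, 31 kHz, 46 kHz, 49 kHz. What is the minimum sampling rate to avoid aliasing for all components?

The highest frequency component is f_max = 49 kHz.
Nyquist rate = 2 * f_max = 2 * 49 kHz = 98 kHz.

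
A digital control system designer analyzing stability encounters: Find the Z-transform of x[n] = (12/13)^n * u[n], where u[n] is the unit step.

The Z-transform of a^n * u[n] is z/(z-a) for |z| > |a|.
Here a = 12/13, so X(z) = z/(z - (12/13)) = 13z/(13z - 12)
ROC: |z| > 12/13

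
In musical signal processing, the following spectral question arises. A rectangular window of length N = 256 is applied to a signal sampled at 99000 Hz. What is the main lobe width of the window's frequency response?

For a rectangular window of length N,
the main lobe width in frequency is 2*f_s/N.
= 2*99000/256 = 12375/16 Hz
This determines the minimum frequency separation for resolving two sinusoids.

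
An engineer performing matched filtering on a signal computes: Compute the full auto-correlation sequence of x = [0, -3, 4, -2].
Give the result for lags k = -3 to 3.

r_xx[k] = sum_m x[m]*x[m+k], indexed from 0, for k = -3 to 3:
  r_xx[-3] = x[3]*x[0] = 0
  r_xx[-2] = x[2]*x[0] + x[3]*x[1] = 6
  r_xx[-1] = x[1]*x[0] + x[2]*x[1] + x[3]*x[2] = -20
  r_xx[0] = x[0]*x[0] + x[1]*x[1] + x[2]*x[2] + x[3]*x[3] = 29
  r_xx[1] = x[0]*x[1] + x[1]*x[2] + x[2]*x[3] = -20
  r_xx[2] = x[0]*x[2] + x[1]*x[3] = 6
  r_xx[3] = x[0]*x[3] = 0
r_xx = [0, 6, -20, 29, -20, 6, 0]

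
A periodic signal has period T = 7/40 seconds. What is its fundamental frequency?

The fundamental frequency is the reciprocal of the period.
f = 1/T = 1/(7/40) = 40/7 Hz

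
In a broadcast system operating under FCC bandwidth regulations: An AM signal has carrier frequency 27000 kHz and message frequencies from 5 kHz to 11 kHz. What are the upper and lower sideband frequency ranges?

Upper sideband (USB) = fc + [fm_low, fm_high] = 27000 + [5, 11] = [27005, 27011] kHz
Lower sideband (LSB) = fc - [fm_high, fm_low] = 27000 - [11, 5] = [26989, 26995] kHz
Total occupied spectrum: 26989 kHz to 27011 kHz (plus carrier at 27000 kHz)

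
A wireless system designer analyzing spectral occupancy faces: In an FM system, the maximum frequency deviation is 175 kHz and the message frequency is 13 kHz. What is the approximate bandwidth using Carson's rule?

Carson's rule: BW = 2*(delta_f + f_m)
= 2*(175 + 13) kHz = 376 kHz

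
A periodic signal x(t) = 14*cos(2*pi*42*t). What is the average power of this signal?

Average power of A*cos(wt) is A^2/2.
P = 14^2 / 2 = 196/2 = 98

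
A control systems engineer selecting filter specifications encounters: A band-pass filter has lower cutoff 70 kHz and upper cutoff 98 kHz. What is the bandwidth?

Bandwidth = f_high - f_low
= 98 kHz - 70 kHz = 28 kHz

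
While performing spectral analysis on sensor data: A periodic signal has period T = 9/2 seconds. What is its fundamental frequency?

The fundamental frequency is the reciprocal of the period.
f = 1/T = 1/(9/2) = 2/9 Hz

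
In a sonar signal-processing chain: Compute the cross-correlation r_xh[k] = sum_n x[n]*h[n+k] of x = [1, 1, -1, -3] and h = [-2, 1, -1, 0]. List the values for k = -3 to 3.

Both sequences indexed from 0 and zero outside their support.
Lags with overlap: k = -3 to 3.
  r_xh[-3] = x[3]*h[0] = 6
  r_xh[-2] = x[2]*h[0] + x[3]*h[1] = -1
  r_xh[-1] = x[1]*h[0] + x[2]*h[1] + x[3]*h[2] = 0
  r_xh[0] = x[0]*h[0] + x[1]*h[1] + x[2]*h[2] + x[3]*h[3] = 0
  r_xh[1] = x[0]*h[1] + x[1]*h[2] + x[2]*h[3] = 0
  r_xh[2] = x[0]*h[2] + x[1]*h[3] = -1
  r_xh[3] = x[0]*h[3] = 0
r_xh = [6, -1, 0, 0, 0, -1, 0] (for k = -3, ..., 3)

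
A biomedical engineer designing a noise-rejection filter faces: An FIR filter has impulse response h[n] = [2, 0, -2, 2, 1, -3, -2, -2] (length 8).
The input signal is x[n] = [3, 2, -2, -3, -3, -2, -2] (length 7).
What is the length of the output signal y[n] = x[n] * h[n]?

For linear convolution, the output length is:
len(y) = len(x) + len(h) - 1 = 7 + 8 - 1 = 14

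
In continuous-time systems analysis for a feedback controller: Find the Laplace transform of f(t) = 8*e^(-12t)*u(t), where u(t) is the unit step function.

Standard Laplace transform pair:
e^(-at)*u(t) <-> 1/(s+a)
With a = 12: L{8*e^(-12t)*u(t)} = 8/(s+12), ROC: Re(s) > -12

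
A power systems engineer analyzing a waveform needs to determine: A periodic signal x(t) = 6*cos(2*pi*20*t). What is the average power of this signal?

Average power of A*cos(wt) is A^2/2.
P = 6^2 / 2 = 36/2 = 18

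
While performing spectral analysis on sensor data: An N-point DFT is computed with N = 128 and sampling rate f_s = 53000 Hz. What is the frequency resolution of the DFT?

DFT frequency resolution = f_s / N
= 53000 / 128 = 6625/16 Hz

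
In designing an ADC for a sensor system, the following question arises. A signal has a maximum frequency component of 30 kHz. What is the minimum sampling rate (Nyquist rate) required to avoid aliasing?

By the Nyquist-Shannon sampling theorem,
the minimum sampling rate (Nyquist rate) must be at least 2 * f_max.
Nyquist rate = 2 * 30 kHz = 60 kHz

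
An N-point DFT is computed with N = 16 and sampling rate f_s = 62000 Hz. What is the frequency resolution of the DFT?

DFT frequency resolution = f_s / N
= 62000 / 16 = 3875 Hz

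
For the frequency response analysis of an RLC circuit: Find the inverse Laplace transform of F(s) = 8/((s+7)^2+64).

Standard pair: w/((s+a)^2+w^2) <-> e^(-at)*sin(wt)*u(t)
With a=7, w=8: f(t) = e^(-7t)*sin(8t)*u(t)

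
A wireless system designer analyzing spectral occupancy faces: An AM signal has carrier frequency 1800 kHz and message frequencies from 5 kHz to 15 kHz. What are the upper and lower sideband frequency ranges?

Upper sideband (USB) = fc + [fm_low, fm_high] = 1800 + [5, 15] = [1805, 1815] kHz
Lower sideband (LSB) = fc - [fm_high, fm_low] = 1800 - [15, 5] = [1785, 1795] kHz
Total occupied spectrum: 1785 kHz to 1815 kHz (plus carrier at 1800 kHz)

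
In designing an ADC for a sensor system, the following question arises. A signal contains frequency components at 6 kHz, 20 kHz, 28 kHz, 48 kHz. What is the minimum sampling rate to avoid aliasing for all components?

The highest frequency component is f_max = 48 kHz.
Nyquist rate = 2 * f_max = 2 * 48 kHz = 96 kHz.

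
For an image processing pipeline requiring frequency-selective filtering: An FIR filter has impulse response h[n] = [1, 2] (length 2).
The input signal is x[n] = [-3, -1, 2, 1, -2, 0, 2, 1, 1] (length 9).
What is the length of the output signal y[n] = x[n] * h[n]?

For linear convolution, the output length is:
len(y) = len(x) + len(h) - 1 = 9 + 2 - 1 = 10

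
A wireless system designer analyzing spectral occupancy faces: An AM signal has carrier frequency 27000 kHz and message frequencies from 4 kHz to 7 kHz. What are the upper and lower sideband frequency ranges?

Upper sideband (USB) = fc + [fm_low, fm_high] = 27000 + [4, 7] = [27004, 27007] kHz
Lower sideband (LSB) = fc - [fm_high, fm_low] = 27000 - [7, 4] = [26993, 26996] kHz
Total occupied spectrum: 26993 kHz to 27007 kHz (plus carrier at 27000 kHz)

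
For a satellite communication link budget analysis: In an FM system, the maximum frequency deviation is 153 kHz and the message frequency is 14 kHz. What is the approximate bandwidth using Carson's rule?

Carson's rule: BW = 2*(delta_f + f_m)
= 2*(153 + 14) kHz = 334 kHz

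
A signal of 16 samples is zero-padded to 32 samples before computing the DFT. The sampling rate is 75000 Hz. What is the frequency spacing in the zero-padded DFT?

Original DFT: N = 16, resolution = f_s/N = 75000/16 = 9375/2 Hz
Zero-padded DFT: N = 32, resolution = f_s/N = 75000/32 = 9375/4 Hz
Zero-padding interpolates the spectrum (finer frequency grid)
but does NOT improve the true spectral resolution (ability to resolve close frequencies).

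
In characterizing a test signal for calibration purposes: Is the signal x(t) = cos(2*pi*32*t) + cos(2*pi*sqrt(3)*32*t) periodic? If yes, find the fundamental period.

f1 = 32 Hz, f2 = 32*sqrt(3) Hz
Ratio f2/f1 = sqrt(3), which is irrational.
Since the frequency ratio is irrational, no common period exists.
The signal is not periodic.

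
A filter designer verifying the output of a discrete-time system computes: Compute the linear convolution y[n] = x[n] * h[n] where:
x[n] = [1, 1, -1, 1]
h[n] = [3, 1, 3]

y[n] = sum_k x[k]*h[n-k]. Output length = len(x) + len(h) - 1 = 4 + 3 - 1 = 6.
y[0] = 1*3 = 3
y[1] = 1*3 + 1*1 = 4
y[2] = -1*3 + 1*1 + 1*3 = 1
y[3] = 1*3 + -1*1 + 1*3 = 5
y[4] = 1*1 + -1*3 = -2
y[5] = 1*3 = 3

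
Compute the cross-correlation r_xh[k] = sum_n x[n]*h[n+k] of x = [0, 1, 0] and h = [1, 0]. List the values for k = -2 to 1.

Both sequences indexed from 0 and zero outside their support.
Lags with overlap: k = -2 to 1.
  r_xh[-2] = x[2]*h[0] = 0
  r_xh[-1] = x[1]*h[0] + x[2]*h[1] = 1
  r_xh[0] = x[0]*h[0] + x[1]*h[1] = 0
  r_xh[1] = x[0]*h[1] = 0
r_xh = [0, 1, 0, 0] (for k = -2, ..., 1)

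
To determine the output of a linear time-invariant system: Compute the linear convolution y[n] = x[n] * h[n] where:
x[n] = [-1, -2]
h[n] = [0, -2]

y[n] = sum_k x[k]*h[n-k]. Output length = len(x) + len(h) - 1 = 2 + 2 - 1 = 3.
y[0] = -1*0 = 0
y[1] = -2*0 + -1*-2 = 2
y[2] = -2*-2 = 4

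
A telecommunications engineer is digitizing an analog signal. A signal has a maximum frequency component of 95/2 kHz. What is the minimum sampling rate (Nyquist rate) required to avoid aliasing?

By the Nyquist-Shannon sampling theorem,
the minimum sampling rate (Nyquist rate) must be at least 2 * f_max.
Nyquist rate = 2 * 95/2 kHz = 95 kHz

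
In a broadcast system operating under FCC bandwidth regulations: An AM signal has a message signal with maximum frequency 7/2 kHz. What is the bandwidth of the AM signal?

In AM (double-sideband), the bandwidth is twice the message frequency.
BW = 2 * f_m = 2 * 7/2 kHz = 7 kHz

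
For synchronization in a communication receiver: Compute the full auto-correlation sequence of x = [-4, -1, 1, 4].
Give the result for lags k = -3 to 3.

r_xx[k] = sum_m x[m]*x[m+k], indexed from 0, for k = -3 to 3:
  r_xx[-3] = x[3]*x[0] = -16
  r_xx[-2] = x[2]*x[0] + x[3]*x[1] = -8
  r_xx[-1] = x[1]*x[0] + x[2]*x[1] + x[3]*x[2] = 7
  r_xx[0] = x[0]*x[0] + x[1]*x[1] + x[2]*x[2] + x[3]*x[3] = 34
  r_xx[1] = x[0]*x[1] + x[1]*x[2] + x[2]*x[3] = 7
  r_xx[2] = x[0]*x[2] + x[1]*x[3] = -8
  r_xx[3] = x[0]*x[3] = -16
r_xx = [-16, -8, 7, 34, 7, -8, -16]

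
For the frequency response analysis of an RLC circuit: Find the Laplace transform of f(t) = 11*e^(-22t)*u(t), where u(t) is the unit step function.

Standard Laplace transform pair:
e^(-at)*u(t) <-> 1/(s+a)
With a = 22: L{11*e^(-22t)*u(t)} = 11/(s+22), ROC: Re(s) > -22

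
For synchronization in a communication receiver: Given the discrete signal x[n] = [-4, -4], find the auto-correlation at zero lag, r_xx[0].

The auto-correlation at zero lag r_xx[0] equals the signal energy.
r_xx[0] = sum of x[n]^2 = (-4)^2 + (-4)^2
= 16 + 16 = 32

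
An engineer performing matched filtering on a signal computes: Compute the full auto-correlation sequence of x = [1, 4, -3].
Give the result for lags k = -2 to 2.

r_xx[k] = sum_m x[m]*x[m+k], indexed from 0, for k = -2 to 2:
  r_xx[-2] = x[2]*x[0] = -3
  r_xx[-1] = x[1]*x[0] + x[2]*x[1] = -8
  r_xx[0] = x[0]*x[0] + x[1]*x[1] + x[2]*x[2] = 26
  r_xx[1] = x[0]*x[1] + x[1]*x[2] = -8
  r_xx[2] = x[0]*x[2] = -3
r_xx = [-3, -8, 26, -8, -3]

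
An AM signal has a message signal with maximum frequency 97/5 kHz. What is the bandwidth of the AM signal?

In AM (double-sideband), the bandwidth is twice the message frequency.
BW = 2 * f_m = 2 * 97/5 kHz = 194/5 kHz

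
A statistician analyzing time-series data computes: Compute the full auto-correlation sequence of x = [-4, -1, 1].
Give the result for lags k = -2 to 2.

r_xx[k] = sum_m x[m]*x[m+k], indexed from 0, for k = -2 to 2:
  r_xx[-2] = x[2]*x[0] = -4
  r_xx[-1] = x[1]*x[0] + x[2]*x[1] = 3
  r_xx[0] = x[0]*x[0] + x[1]*x[1] + x[2]*x[2] = 18
  r_xx[1] = x[0]*x[1] + x[1]*x[2] = 3
  r_xx[2] = x[0]*x[2] = -4
r_xx = [-4, 3, 18, 3, -4]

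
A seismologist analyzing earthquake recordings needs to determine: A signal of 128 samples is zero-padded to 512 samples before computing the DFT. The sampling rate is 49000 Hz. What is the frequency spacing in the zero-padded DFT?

Original DFT: N = 128, resolution = f_s/N = 49000/128 = 6125/16 Hz
Zero-padded DFT: N = 512, resolution = f_s/N = 49000/512 = 6125/64 Hz
Zero-padding interpolates the spectrum (finer frequency grid)
but does NOT improve the true spectral resolution (ability to resolve close frequencies).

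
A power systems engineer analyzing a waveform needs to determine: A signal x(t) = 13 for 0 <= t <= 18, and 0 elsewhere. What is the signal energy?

Energy = integral of |x(t)|^2 dt over the signal duration
= 13^2 * 18 = 169 * 18 = 3042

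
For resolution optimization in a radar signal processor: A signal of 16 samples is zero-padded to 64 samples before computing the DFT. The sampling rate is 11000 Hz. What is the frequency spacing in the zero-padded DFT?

Original DFT: N = 16, resolution = f_s/N = 11000/16 = 1375/2 Hz
Zero-padded DFT: N = 64, resolution = f_s/N = 11000/64 = 1375/8 Hz
Zero-padding interpolates the spectrum (finer frequency grid)
but does NOT improve the true spectral resolution (ability to resolve close frequencies).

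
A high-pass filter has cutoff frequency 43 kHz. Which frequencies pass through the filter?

A high-pass filter passes all frequencies above the cutoff frequency 43 kHz and attenuates lower frequencies.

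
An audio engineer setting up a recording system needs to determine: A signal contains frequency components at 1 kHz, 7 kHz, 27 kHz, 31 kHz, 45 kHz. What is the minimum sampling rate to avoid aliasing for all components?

The highest frequency component is f_max = 45 kHz.
Nyquist rate = 2 * f_max = 2 * 45 kHz = 90 kHz.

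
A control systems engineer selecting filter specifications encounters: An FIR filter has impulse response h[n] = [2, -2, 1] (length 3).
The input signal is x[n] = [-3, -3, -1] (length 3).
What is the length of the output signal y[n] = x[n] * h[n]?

For linear convolution, the output length is:
len(y) = len(x) + len(h) - 1 = 3 + 3 - 1 = 5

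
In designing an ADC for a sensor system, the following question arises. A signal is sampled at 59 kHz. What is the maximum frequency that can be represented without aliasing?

The maximum frequency that can be represented without aliasing
is the Nyquist frequency: f_max = f_s / 2 = 59 kHz / 2 = 59/2 kHz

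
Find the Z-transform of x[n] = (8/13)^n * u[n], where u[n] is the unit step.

The Z-transform of a^n * u[n] is z/(z-a) for |z| > |a|.
Here a = 8/13, so X(z) = z/(z - (8/13)) = 13z/(13z - 8)
ROC: |z| > 8/13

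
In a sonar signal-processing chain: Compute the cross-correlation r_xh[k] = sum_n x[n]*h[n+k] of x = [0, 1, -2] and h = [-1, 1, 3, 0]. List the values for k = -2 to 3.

Both sequences indexed from 0 and zero outside their support.
Lags with overlap: k = -2 to 3.
  r_xh[-2] = x[2]*h[0] = 2
  r_xh[-1] = x[1]*h[0] + x[2]*h[1] = -3
  r_xh[0] = x[0]*h[0] + x[1]*h[1] + x[2]*h[2] = -5
  r_xh[1] = x[0]*h[1] + x[1]*h[2] + x[2]*h[3] = 3
  r_xh[2] = x[0]*h[2] + x[1]*h[3] = 0
  r_xh[3] = x[0]*h[3] = 0
r_xh = [2, -3, -5, 3, 0, 0] (for k = -2, ..., 3)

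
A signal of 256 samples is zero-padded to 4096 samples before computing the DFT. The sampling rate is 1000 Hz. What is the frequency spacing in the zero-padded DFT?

Original DFT: N = 256, resolution = f_s/N = 1000/256 = 125/32 Hz
Zero-padded DFT: N = 4096, resolution = f_s/N = 1000/4096 = 125/512 Hz
Zero-padding interpolates the spectrum (finer frequency grid)
but does NOT improve the true spectral resolution (ability to resolve close frequencies).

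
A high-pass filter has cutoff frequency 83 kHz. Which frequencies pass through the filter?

A high-pass filter passes all frequencies above the cutoff frequency 83 kHz and attenuates lower frequencies.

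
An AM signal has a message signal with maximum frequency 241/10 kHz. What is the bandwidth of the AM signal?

In AM (double-sideband), the bandwidth is twice the message frequency.
BW = 2 * f_m = 2 * 241/10 kHz = 241/5 kHz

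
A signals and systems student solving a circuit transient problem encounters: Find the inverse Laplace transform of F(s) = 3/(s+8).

Standard pair: k/(s+a) <-> k*e^(-at)*u(t)
With k=3, a=8: f(t) = 3*e^(-8t)*u(t)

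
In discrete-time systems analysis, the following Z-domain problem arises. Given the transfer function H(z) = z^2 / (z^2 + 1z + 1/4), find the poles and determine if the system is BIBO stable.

Poles are roots of the denominator: z^2 + 1z + 1/4 = 0.
Quadratic formula: z = [-(1) +/- sqrt((1)^2 - 4*(1/4))] / 2
Discriminant = 1 - 1 = 0; sqrt = 0.
z = (-1 +/- 0) / 2 = -1/2 (repeated root).
|p1| = 1/2, |p2| = 1/2.
For BIBO stability, all poles must lie inside the unit circle (|p| < 1).
System is STABLE since both |p| < 1.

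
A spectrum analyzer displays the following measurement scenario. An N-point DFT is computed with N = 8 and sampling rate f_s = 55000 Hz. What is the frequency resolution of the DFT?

DFT frequency resolution = f_s / N
= 55000 / 8 = 6875 Hz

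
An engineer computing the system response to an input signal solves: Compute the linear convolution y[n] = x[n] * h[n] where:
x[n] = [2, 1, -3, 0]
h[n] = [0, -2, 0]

y[n] = sum_k x[k]*h[n-k]. Output length = len(x) + len(h) - 1 = 4 + 3 - 1 = 6.
y[0] = 2*0 = 0
y[1] = 1*0 + 2*-2 = -4
y[2] = -3*0 + 1*-2 + 2*0 = -2
y[3] = 0*0 + -3*-2 + 1*0 = 6
y[4] = 0*-2 + -3*0 = 0
y[5] = 0*0 = 0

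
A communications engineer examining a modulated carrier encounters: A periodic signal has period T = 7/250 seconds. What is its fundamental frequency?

The fundamental frequency is the reciprocal of the period.
f = 1/T = 1/(7/250) = 250/7 Hz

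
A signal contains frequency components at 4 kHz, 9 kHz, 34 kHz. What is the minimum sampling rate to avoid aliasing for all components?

The highest frequency component is f_max = 34 kHz.
Nyquist rate = 2 * f_max = 2 * 34 kHz = 68 kHz.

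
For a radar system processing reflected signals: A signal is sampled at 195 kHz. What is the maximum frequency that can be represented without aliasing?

The maximum frequency that can be represented without aliasing
is the Nyquist frequency: f_max = f_s / 2 = 195 kHz / 2 = 195/2 kHz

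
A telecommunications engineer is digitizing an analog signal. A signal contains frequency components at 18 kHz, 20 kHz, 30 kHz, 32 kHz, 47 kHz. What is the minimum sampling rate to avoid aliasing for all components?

The highest frequency component is f_max = 47 kHz.
Nyquist rate = 2 * f_max = 2 * 47 kHz = 94 kHz.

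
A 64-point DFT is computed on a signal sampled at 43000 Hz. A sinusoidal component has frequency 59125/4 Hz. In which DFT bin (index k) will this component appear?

DFT frequency resolution = f_s/N = 43000/64 = 5375/8 Hz
Bin index k = f_signal / resolution = 59125/4 / 5375/8 = 22
The signal frequency 59125/4 Hz falls in DFT bin k = 22.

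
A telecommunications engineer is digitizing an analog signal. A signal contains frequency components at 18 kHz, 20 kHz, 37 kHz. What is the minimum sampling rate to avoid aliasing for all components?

The highest frequency component is f_max = 37 kHz.
Nyquist rate = 2 * f_max = 2 * 37 kHz = 74 kHz.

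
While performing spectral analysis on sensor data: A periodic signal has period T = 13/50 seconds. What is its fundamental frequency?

The fundamental frequency is the reciprocal of the period.
f = 1/T = 1/(13/50) = 50/13 Hz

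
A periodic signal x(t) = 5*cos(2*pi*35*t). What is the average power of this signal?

Average power of A*cos(wt) is A^2/2.
P = 5^2 / 2 = 25/2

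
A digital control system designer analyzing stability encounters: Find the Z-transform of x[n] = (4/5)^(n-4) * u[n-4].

Time-shifting property: if X(z) = Z{x[n]}, then Z{x[n-d]} = z^(-d) * X(z)
X(z) = z/(z - 4/5) for x[n] = (4/5)^n * u[n]
Z{x[n-4]} = z^(-4) * z/(z - 4/5) = z^(-3)/(z - 4/5)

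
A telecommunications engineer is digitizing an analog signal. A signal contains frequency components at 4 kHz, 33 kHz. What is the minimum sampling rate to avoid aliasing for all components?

The highest frequency component is f_max = 33 kHz.
Nyquist rate = 2 * f_max = 2 * 33 kHz = 66 kHz.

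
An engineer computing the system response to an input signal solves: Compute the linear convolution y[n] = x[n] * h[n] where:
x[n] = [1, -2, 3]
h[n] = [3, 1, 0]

y[n] = sum_k x[k]*h[n-k]. Output length = len(x) + len(h) - 1 = 3 + 3 - 1 = 5.
y[0] = 1*3 = 3
y[1] = -2*3 + 1*1 = -5
y[2] = 3*3 + -2*1 + 1*0 = 7
y[3] = 3*1 + -2*0 = 3
y[4] = 3*0 = 0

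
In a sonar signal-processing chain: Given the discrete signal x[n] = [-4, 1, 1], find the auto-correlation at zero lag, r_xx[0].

The auto-correlation at zero lag r_xx[0] equals the signal energy.
r_xx[0] = sum of x[n]^2 = (-4)^2 + 1^2 + 1^2
= 16 + 1 + 1 = 18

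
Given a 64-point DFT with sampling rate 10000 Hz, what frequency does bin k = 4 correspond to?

The frequency of DFT bin k is: f_k = k * f_s / N
f_4 = 4 * 10000 / 64 = 625 Hz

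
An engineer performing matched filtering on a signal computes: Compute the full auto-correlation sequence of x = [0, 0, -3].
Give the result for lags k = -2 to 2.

r_xx[k] = sum_m x[m]*x[m+k], indexed from 0, for k = -2 to 2:
  r_xx[-2] = x[2]*x[0] = 0
  r_xx[-1] = x[1]*x[0] + x[2]*x[1] = 0
  r_xx[0] = x[0]*x[0] + x[1]*x[1] + x[2]*x[2] = 9
  r_xx[1] = x[0]*x[1] + x[1]*x[2] = 0
  r_xx[2] = x[0]*x[2] = 0
r_xx = [0, 0, 9, 0, 0]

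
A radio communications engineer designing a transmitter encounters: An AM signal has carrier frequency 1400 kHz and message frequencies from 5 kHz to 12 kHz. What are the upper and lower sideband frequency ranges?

Upper sideband (USB) = fc + [fm_low, fm_high] = 1400 + [5, 12] = [1405, 1412] kHz
Lower sideband (LSB) = fc - [fm_high, fm_low] = 1400 - [12, 5] = [1388, 1395] kHz
Total occupied spectrum: 1388 kHz to 1412 kHz (plus carrier at 1400 kHz)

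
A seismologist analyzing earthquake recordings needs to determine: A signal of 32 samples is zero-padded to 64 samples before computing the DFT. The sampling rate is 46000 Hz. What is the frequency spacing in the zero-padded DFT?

Original DFT: N = 32, resolution = f_s/N = 46000/32 = 2875/2 Hz
Zero-padded DFT: N = 64, resolution = f_s/N = 46000/64 = 2875/4 Hz
Zero-padding interpolates the spectrum (finer frequency grid)
but does NOT improve the true spectral resolution (ability to resolve close frequencies).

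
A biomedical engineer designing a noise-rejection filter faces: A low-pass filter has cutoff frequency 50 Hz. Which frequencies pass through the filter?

A low-pass filter passes all frequencies below the cutoff frequency 50 Hz and attenuates higher frequencies.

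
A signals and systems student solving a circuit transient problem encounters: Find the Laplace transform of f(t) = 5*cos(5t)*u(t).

Standard pair: cos(wt)*u(t) <-> s/(s^2+w^2)
With w = 5: L{5*cos(5t)*u(t)} = 5s/(s^2+25)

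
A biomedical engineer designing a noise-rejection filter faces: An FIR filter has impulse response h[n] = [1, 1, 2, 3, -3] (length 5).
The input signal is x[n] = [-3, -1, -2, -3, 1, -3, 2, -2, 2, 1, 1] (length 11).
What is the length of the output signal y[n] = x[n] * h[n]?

For linear convolution, the output length is:
len(y) = len(x) + len(h) - 1 = 11 + 5 - 1 = 15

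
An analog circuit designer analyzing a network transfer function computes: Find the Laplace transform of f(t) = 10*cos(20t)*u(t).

Standard pair: cos(wt)*u(t) <-> s/(s^2+w^2)
With w = 20: L{10*cos(20t)*u(t)} = 10s/(s^2+400)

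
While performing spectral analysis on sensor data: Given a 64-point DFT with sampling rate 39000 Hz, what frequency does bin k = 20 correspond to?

The frequency of DFT bin k is: f_k = k * f_s / N
f_20 = 20 * 39000 / 64 = 24375/2 Hz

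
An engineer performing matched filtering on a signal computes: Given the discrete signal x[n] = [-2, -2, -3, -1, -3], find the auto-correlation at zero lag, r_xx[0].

The auto-correlation at zero lag r_xx[0] equals the signal energy.
r_xx[0] = sum of x[n]^2 = (-2)^2 + (-2)^2 + (-3)^2 + (-1)^2 + (-3)^2
= 4 + 4 + 9 + 1 + 9 = 27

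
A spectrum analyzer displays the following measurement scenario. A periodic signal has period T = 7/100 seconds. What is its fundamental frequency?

The fundamental frequency is the reciprocal of the period.
f = 1/T = 1/(7/100) = 100/7 Hz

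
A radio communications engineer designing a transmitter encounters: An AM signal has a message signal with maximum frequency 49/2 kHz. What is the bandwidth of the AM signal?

In AM (double-sideband), the bandwidth is twice the message frequency.
BW = 2 * f_m = 2 * 49/2 kHz = 49 kHz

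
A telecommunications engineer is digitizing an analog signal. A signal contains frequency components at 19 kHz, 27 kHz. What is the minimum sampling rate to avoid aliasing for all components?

The highest frequency component is f_max = 27 kHz.
Nyquist rate = 2 * f_max = 2 * 27 kHz = 54 kHz.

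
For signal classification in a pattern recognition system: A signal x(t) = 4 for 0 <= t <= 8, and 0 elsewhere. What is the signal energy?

Energy = integral of |x(t)|^2 dt over the signal duration
= 4^2 * 8 = 16 * 8 = 128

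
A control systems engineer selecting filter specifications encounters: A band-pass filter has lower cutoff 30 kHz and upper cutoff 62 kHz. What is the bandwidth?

Bandwidth = f_high - f_low
= 62 kHz - 30 kHz = 32 kHz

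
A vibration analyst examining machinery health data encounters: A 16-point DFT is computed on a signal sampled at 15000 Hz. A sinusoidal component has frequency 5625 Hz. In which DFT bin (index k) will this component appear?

DFT frequency resolution = f_s/N = 15000/16 = 1875/2 Hz
Bin index k = f_signal / resolution = 5625 / 1875/2 = 6
The signal frequency 5625 Hz falls in DFT bin k = 6.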